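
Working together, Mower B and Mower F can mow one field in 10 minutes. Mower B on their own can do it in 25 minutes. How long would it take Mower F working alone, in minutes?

Combined rate is 1/10 per minute.
Known contribution: 1/25 per minute.
So Mower F's rate is 1/10 − 1/25 = 3/50, meaning 50/3 minutes alone.

50/3 minutes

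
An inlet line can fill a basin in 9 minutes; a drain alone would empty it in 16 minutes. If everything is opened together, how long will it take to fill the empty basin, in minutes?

144/7 minutes

Net rate = 1/9 − 1/16 = (16 − 9)/144 = 7/144 per minute.
Filling time = 1 ÷ (7/144) = 144/7 minutes.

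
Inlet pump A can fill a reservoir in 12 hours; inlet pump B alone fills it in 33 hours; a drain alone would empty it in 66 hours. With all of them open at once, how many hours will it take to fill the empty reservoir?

132/13 hours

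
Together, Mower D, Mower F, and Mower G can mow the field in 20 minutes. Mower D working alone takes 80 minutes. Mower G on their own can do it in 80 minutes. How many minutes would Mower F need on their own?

Combined rate is 1/20 per minute.
Known contribution: 1/80 + 1/80 = (1 + 1)/80 = 2/80 = 1/40 per minute.
So Mower F's rate is 1/20 − 1/40 = 1/40, meaning 40 minutes alone.

40 minutes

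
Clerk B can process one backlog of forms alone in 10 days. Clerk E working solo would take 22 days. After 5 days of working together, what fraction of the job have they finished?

8/11

Combined rate: 1/10 + 1/22 = (11 + 5)/110 = 16/110 = 8/55 per day.
In 5 days they complete 5·8/55 = 8/11 of the job.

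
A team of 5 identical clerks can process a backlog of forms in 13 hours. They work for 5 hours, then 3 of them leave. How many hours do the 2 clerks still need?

One clerk does 1/65 of the job per hour.
After 5 hours with 5 clerks, 5/13 is done (8/13 left).
With 2 clerks the rate is 2/65, so the rest takes 8/13 ÷ 2/65 = 20 hours.

20 hours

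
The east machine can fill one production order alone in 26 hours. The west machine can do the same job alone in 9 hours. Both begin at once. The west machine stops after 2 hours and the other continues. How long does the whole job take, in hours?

182/9 hours

In the first 2 hours the combined rate is 35/234, so 35/117 of the job is done, leaving 82/117.
After the west machine leaves the rate is 1/26 per hour; the remaining 82/117 takes 164/9 hours.
Total = 2 + 164/9 = 182/9 hours.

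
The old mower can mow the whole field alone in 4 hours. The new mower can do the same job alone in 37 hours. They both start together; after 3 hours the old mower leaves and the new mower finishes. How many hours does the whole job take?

37/4 hours

In the first 3 hours the combined rate is 41/148, so 123/148 of the job is done, leaving 25/148.
After the old mower leaves the rate is 1/37 per hour; the remaining 25/148 takes 25/4 hours.
Total = 3 + 25/4 = 37/4 hours.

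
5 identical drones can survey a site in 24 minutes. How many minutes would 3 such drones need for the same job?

40 minutes

Total work is 5·24 = 120 drone-minutes.
With 3 drones: 120/3 = 40 minutes.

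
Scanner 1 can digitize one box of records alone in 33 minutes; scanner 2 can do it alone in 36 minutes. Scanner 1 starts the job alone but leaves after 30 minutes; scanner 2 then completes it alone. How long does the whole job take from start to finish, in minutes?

366/11 minutes

In 30 minutes scanner 1 does 30/33 = 10/11 of the job, leaving 1/11.
Scanner 2 works at 1/36 per minute, so finishing takes 1/11 ÷ 1/36 = 36/11 minutes.
Total time = 30 + 36/11 = 366/11 minutes.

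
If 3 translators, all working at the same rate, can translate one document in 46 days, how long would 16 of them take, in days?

Total work is 3·46 = 138 translator-days.
With 16 translators: 138/16 = 69/8 days.

69/8 days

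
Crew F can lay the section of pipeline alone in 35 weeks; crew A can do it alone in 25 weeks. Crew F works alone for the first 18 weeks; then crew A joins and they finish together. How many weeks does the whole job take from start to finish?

301/12 weeks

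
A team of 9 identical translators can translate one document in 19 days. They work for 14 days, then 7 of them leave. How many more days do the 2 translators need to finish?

45/2 days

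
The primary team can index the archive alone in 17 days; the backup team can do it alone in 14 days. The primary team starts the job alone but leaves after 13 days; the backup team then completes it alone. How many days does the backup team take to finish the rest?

56/17 days

In 13 days the primary team does 13/17 of the job, leaving 4/17.
The backup team works at 1/14 per day, so finishing takes 4/17 ÷ 1/14 = 56/17 days.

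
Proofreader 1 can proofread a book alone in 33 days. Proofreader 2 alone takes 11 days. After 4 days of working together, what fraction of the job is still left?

17/33

Combined rate: 1/33 + 1/11 = (1 + 3)/33 = 4/33 per day.
In 4 days they complete 4·4/33 = 16/33 of the job.
So 17/33 remains.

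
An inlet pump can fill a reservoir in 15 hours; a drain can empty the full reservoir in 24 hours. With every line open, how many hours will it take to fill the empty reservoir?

Net rate = 1/15 − 1/24 = (8 − 5)/120 = 3/120 = 1/40 per hour.
Filling time = 1 ÷ (1/40) = 40 hours.

40 hours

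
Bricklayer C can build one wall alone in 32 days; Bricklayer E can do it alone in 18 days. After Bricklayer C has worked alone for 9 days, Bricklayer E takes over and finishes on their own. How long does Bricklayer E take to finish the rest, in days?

207/16 days

In 9 days Bricklayer C does 9/32 of the job, leaving 23/32.
Bricklayer E works at 1/18 per day, so finishing takes 23/32 ÷ 1/18 = 207/16 days.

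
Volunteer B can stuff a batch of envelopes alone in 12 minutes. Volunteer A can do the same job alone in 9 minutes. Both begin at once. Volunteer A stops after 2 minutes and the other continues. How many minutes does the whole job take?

28/3 minutes

In the first 2 minutes the combined rate is 7/36, so 7/18 of the job is done, leaving 11/18.
After Volunteer A leaves the rate is 1/12 per minute; the remaining 11/18 takes 22/3 minutes.
Total = 2 + 22/3 = 28/3 minutes.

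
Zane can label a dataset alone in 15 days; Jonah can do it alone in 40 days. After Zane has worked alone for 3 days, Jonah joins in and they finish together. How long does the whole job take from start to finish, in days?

129/11 days

In 3 days Zane does 3/15 = 1/5 of the job, leaving 4/5.
Zane and Jonah together work at 11/120 per day, so finishing takes 4/5 ÷ 11/120 = 96/11 days.
Total time = 3 + 96/11 = 129/11 days.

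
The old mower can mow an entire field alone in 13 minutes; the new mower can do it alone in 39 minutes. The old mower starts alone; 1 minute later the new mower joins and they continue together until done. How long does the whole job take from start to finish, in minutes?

10 minutes

In 1 minute the old mower does 1/13 of the job, leaving 12/13.
The old mower and the new mower together work at 4/39 per minute, so finishing takes 12/13 ÷ 4/39 = 9 minutes.
Total time = 1 + 9 = 10 minutes.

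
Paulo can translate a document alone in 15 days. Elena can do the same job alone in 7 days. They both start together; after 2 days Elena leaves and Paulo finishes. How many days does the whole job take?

In the first 2 days the combined rate is 22/105, so 44/105 of the job is done, leaving 61/105.
After Elena leaves the rate is 1/15 per day; the remaining 61/105 takes 61/7 days.
Total = 2 + 61/7 = 75/7 days.

75/7 days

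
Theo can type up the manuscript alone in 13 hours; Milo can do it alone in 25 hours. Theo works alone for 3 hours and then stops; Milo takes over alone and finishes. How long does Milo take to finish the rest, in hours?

In 3 hours Theo does 3/13 of the job, leaving 10/13.
Milo works at 1/25 per hour, so finishing takes 10/13 ÷ 1/25 = 250/13 hours.

250/13 hours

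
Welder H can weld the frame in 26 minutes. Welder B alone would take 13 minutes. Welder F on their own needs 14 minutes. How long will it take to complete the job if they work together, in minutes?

Combined rate: 1/26 + 1/13 + 1/14 = (7 + 14 + 13)/182 = 34/182 = 17/91 per minute.
Time = 1 ÷ (17/91) = 91/17 minutes.

91/17 minutes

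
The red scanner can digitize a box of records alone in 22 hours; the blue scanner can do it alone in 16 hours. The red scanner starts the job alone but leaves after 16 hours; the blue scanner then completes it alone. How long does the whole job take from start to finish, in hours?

In 16 hours the red scanner does 16/22 = 8/11 of the job, leaving 3/11.
The blue scanner works at 1/16 per hour, so finishing takes 3/11 ÷ 1/16 = 48/11 hours.
Total time = 16 + 48/11 = 224/11 hours.

224/11 hours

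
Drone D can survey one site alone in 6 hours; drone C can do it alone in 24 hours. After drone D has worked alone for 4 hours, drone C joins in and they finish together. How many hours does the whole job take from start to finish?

28/5 hours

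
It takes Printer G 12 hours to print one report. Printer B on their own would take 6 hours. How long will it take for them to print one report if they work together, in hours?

4 hours

With two workers the combined time is the product over the sum: 12·6/(12+6) = 72/18 = 4 hours.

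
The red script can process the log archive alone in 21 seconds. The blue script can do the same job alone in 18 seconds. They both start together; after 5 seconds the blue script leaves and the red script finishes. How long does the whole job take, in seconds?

91/6 seconds

In the first 5 seconds the combined rate is 13/126, so 65/126 of the job is done, leaving 61/126.
After the blue script leaves the rate is 1/21 per second; the remaining 61/126 takes 61/6 seconds.
Total = 5 + 61/6 = 91/6 seconds.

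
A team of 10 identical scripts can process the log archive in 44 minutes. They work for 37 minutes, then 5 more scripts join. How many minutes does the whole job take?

125/3 minutes

One script does 1/440 of the job per minute.
After 37 minutes with 10 scripts, 37/44 is done (7/44 left).
With 15 scripts the rate is 15/440 = 3/88, so the rest takes 7/44 ÷ 3/88 = 14/3 minutes.
Total = 37 + 14/3 = 125/3 minutes.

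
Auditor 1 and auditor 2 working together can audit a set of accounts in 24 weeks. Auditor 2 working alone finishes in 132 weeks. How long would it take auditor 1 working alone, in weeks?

Combined rate is 1/24 per week.
Known contribution: 1/132 per week.
So auditor 1's rate is 1/24 − 1/132 = 3/88, meaning 88/3 weeks alone.

88/3 weeks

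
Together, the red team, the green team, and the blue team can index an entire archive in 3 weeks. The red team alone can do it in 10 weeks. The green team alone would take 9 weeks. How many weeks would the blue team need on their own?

90/11 weeks

Combined rate is 1/3 per week.
Known contribution: 1/10 + 1/9 = (9 + 10)/90 = 19/90 per week.
So the blue team's rate is 1/3 − 19/90 = 11/90, meaning 90/11 weeks alone.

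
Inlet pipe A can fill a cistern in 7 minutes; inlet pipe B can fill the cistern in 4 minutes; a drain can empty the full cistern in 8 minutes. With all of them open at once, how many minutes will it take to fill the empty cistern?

56/15 minutes

Net rate = 1/7 + 1/4 − 1/8 = (8 + 14 − 7)/56 = 15/56 per minute.
Filling time = 1 ÷ (15/56) = 56/15 minutes.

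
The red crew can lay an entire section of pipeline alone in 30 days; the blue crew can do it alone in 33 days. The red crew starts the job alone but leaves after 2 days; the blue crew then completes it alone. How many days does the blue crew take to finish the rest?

154/5 days

In 2 days the red crew does 2/30 = 1/15 of the job, leaving 14/15.
The blue crew works at 1/33 per day, so finishing takes 14/15 ÷ 1/33 = 154/5 days.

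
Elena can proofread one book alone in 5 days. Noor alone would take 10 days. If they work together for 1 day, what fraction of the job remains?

7/10

Combined rate: 1/5 + 1/10 = (2 + 1)/10 = 3/10 per day.
In 1 day they complete 1·3/10 = 3/10 of the job.
So 7/10 remains.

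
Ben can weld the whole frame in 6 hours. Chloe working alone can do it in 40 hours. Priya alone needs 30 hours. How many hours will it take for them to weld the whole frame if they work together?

40/9 hours

Combined rate: 1/6 + 1/40 + 1/30 = (20 + 3 + 4)/120 = 27/120 = 9/40 per hour.
Time = 1 ÷ (9/40) = 40/9 hours.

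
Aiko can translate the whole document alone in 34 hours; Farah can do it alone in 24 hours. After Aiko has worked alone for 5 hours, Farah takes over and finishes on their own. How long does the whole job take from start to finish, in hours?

433/17 hours

In 5 hours Aiko does 5/34 of the job, leaving 29/34.
Farah works at 1/24 per hour, so finishing takes 29/34 ÷ 1/24 = 348/17 hours.
Total time = 5 + 348/17 = 433/17 hours.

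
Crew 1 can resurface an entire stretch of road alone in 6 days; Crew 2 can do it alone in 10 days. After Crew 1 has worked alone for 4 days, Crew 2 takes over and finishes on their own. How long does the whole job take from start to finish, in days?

22/3 days

In 4 days Crew 1 does 4/6 = 2/3 of the job, leaving 1/3.
Crew 2 works at 1/10 per day, so finishing takes 1/3 ÷ 1/10 = 10/3 days.
Total time = 4 + 10/3 = 22/3 days.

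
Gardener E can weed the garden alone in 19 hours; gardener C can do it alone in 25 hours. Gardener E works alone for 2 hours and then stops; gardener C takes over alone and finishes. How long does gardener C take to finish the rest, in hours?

425/19 hours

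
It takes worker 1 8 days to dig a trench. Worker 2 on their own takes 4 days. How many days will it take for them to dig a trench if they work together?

Combined rate: 1/8 + 1/4 = (1 + 2)/8 = 3/8 per day.
Time = 1 ÷ (3/8) = 8/3 days.

8/3 days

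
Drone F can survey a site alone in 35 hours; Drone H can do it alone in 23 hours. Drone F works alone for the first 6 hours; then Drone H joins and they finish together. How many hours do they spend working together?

23/2 hours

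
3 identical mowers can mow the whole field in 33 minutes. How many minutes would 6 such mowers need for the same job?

33/2 minutes

Total work is 3·33 = 99 mower-minutes.
With 6 mowers: 99/6 = 33/2 minutes.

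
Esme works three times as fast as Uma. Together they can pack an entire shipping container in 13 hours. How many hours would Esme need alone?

Let Uma's rate be r; then Esme's rate is 3r, so together (3 + 1)r = 4r = 1/13.
Thus r = 1/52 per hour.
Uma alone: 52 hours; Esme alone: 52/3 hours.

52/3 hours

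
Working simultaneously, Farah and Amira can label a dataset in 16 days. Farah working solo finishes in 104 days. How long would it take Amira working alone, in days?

Combined rate is 1/16 per day.
Known contribution: 1/104 per day.
So Amira's rate is 1/16 − 1/104 = 11/208, meaning 208/11 days alone.

208/11 days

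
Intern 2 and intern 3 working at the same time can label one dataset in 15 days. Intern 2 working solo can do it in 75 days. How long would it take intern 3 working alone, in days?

Combined rate is 1/15 per day.
Known contribution: 1/75 per day.
So intern 3's rate is 1/15 − 1/75 = 4/75, meaning 75/4 days alone.

75/4 days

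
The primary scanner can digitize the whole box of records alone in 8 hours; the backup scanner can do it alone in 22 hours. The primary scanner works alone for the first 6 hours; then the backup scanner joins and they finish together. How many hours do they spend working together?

22/15 hours

In 6 hours the primary scanner does 6/8 = 3/4 of the job, leaving 1/4.
The primary scanner and the backup scanner together work at 15/88 per hour, so finishing takes 1/4 ÷ 15/88 = 22/15 hours.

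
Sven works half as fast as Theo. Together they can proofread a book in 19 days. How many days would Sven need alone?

Let Theo's rate be r; then Sven's rate is (1/2)r, so together (1/2 + 1)r = (3/2)r = 1/19.
Thus r = 2/57 per day.
Theo alone: 57/2 days; Sven alone: 57 days.

57 days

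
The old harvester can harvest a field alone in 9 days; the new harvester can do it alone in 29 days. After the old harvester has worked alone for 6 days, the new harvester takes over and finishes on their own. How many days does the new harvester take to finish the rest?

29/3 days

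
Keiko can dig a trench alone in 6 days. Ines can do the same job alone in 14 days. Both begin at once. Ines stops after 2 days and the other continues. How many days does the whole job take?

In the first 2 days the combined rate is 5/21, so 10/21 of the job is done, leaving 11/21.
After Ines leaves the rate is 1/6 per day; the remaining 11/21 takes 22/7 days.
Total = 2 + 22/7 = 36/7 days.

36/7 days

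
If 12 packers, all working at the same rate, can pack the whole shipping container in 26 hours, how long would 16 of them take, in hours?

Total work is 12·26 = 312 packer-hours.
With 16 packers: 312/16 = 39/2 hours.

39/2 hours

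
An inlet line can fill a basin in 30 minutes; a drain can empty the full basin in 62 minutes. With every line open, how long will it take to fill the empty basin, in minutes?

465/8 minutes

Net rate = 1/30 − 1/62 = (31 − 15)/930 = 16/930 = 8/465 per minute.
Filling time = 1 ÷ (8/465) = 465/8 minutes.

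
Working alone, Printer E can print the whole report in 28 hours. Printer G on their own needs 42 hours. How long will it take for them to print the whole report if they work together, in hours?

Combined rate: 1/28 + 1/42 = (3 + 2)/84 = 5/84 per hour.
Time = 1 ÷ (5/84) = 84/5 hours.

84/5 hours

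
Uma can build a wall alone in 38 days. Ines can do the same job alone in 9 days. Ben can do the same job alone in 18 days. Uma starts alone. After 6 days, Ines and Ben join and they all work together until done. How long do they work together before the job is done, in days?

48/11 days

In the first 6 days Uma alone does 6/38 = 3/19 of the job, leaving 16/19.
Once everyone is working, combined rate: 1/38 + 1/9 + 1/18 = (9 + 38 + 19)/342 = 66/342 = 11/57 per day.
Remaining 16/19 at 11/57 per day takes 48/11 days.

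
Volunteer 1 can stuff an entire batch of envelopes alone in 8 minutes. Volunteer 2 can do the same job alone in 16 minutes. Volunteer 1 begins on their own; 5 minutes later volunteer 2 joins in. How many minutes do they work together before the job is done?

In the first 5 minutes volunteer 1 alone does 5/8 of the job, leaving 3/8.
Once everyone is working, combined rate: 1/8 + 1/16 = (2 + 1)/16 = 3/16 per minute.
Remaining 3/8 at 3/16 per minute takes 2 minutes.

2 minutes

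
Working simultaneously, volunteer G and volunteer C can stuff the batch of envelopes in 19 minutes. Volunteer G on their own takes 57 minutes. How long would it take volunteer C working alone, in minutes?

Combined rate is 1/19 per minute.
Known contribution: 1/57 per minute.
So volunteer C's rate is 1/19 − 1/57 = 2/57, meaning 57/2 minutes alone.

57/2 minutes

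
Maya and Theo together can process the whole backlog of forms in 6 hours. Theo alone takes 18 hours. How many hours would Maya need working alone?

Combined rate is 1/6 per hour.
Known contribution: 1/18 per hour.
So Maya's rate is 1/6 − 1/18 = 1/9, meaning 9 hours alone.

9 hours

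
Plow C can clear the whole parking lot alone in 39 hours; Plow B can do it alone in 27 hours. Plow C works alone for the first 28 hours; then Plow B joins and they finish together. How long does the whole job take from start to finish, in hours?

65/2 hours

In 28 hours Plow C does 28/39 of the job, leaving 11/39.
Plow C and Plow B together work at 22/351 per hour, so finishing takes 11/39 ÷ 22/351 = 9/2 hours.
Total time = 28 + 9/2 = 65/2 hours.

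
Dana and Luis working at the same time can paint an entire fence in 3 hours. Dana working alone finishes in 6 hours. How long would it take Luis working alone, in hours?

6 hours

Combined rate is 1/3 per hour.
Known contribution: 1/6 per hour.
So Luis's rate is 1/3 − 1/6 = 1/6, meaning 6 hours alone.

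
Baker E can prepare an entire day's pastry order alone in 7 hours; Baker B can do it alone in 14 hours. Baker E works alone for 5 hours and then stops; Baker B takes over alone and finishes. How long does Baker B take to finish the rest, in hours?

In 5 hours Baker E does 5/7 of the job, leaving 2/7.
Baker B works at 1/14 per hour, so finishing takes 2/7 ÷ 1/14 = 4 hours.

4 hours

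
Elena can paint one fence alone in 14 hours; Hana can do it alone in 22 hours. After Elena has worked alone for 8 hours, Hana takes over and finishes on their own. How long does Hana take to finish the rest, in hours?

In 8 hours Elena does 8/14 = 4/7 of the job, leaving 3/7.
Hana works at 1/22 per hour, so finishing takes 3/7 ÷ 1/22 = 66/7 hours.

66/7 hours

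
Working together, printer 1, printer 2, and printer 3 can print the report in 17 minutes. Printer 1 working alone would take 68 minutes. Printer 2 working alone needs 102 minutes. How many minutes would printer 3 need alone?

Combined rate is 1/17 per minute.
Known contribution: 1/68 + 1/102 = (3 + 2)/204 = 5/204 per minute.
So printer 3's rate is 1/17 − 5/204 = 7/204, meaning 204/7 minutes alone.

204/7 minutes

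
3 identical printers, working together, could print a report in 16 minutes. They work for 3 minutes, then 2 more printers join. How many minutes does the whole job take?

54/5 minutes

One printer does 1/48 of the job per minute.
After 3 minutes with 3 printers, 3/16 is done (13/16 left).
With 5 printers the rate is 5/48, so the rest takes 13/16 ÷ 5/48 = 39/5 minutes.
Total = 3 + 39/5 = 54/5 minutes.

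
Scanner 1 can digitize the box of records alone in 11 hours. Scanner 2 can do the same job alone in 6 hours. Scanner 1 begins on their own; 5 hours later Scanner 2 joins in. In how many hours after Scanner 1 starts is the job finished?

In the first 5 hours Scanner 1 alone does 5/11 of the job, leaving 6/11.
Once everyone is working, combined rate: 1/11 + 1/6 = (6 + 11)/66 = 17/66 per hour.
Remaining 6/11 at 17/66 per hour takes 36/17 hours.
Total from the start = 5 + 36/17 = 121/17 hours.

121/17 hours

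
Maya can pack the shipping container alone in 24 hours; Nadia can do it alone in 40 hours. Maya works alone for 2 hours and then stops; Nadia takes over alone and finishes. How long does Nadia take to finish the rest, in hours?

In 2 hours Maya does 2/24 = 1/12 of the job, leaving 11/12.
Nadia works at 1/40 per hour, so finishing takes 11/12 ÷ 1/40 = 110/3 hours.

110/3 hours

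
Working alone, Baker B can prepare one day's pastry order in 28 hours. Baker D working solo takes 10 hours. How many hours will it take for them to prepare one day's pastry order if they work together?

140/19 hours

Combined rate: 1/28 + 1/10 = (5 + 14)/140 = 19/140 per hour.
Time = 1 ÷ (19/140) = 140/19 hours.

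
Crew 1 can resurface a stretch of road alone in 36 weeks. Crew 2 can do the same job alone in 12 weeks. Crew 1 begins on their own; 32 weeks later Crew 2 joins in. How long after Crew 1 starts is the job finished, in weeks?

In the first 32 weeks Crew 1 alone does 32/36 = 8/9 of the job, leaving 1/9.
Once everyone is working, combined rate: 1/36 + 1/12 = (1 + 3)/36 = 4/36 = 1/9 per week.
Remaining 1/9 at 1/9 per week takes 1 week.
Total from the start = 32 + 1 = 33 weeks.

33 weeks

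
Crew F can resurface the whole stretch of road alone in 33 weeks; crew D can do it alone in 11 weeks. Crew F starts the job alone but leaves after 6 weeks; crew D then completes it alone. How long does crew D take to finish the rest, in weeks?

In 6 weeks crew F does 6/33 = 2/11 of the job, leaving 9/11.
Crew D works at 1/11 per week, so finishing takes 9/11 ÷ 1/11 = 9 weeks.

9 weeks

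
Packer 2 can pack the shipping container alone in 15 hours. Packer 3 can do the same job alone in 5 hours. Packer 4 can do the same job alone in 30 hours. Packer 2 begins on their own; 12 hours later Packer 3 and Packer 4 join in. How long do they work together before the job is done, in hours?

In the first 12 hours Packer 2 alone does 12/15 = 4/5 of the job, leaving 1/5.
Once everyone is working, combined rate: 1/15 + 1/5 + 1/30 = (2 + 6 + 1)/30 = 9/30 = 3/10 per hour.
Remaining 1/5 at 3/10 per hour takes 2/3 hours.

2/3 hours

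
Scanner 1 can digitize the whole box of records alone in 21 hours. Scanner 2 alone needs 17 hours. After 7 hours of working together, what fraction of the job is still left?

13/51

Combined rate: 1/21 + 1/17 = (17 + 21)/357 = 38/357 per hour.
In 7 hours they complete 7·38/357 = 38/51 of the job.
So 13/51 remains.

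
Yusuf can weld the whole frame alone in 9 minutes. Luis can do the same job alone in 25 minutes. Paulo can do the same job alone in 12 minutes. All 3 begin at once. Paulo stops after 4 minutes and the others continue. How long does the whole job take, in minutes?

75/17 minutes

In the first 4 minutes the combined rate is 211/900, so 211/225 of the job is done, leaving 14/225.
After Paulo leaves the rate is 34/225 per minute; the remaining 14/225 takes 7/17 minutes.
Total = 4 + 7/17 = 75/17 minutes.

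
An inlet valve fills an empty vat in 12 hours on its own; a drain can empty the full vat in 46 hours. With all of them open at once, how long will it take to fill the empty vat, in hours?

276/17 hours

Net rate = 1/12 − 1/46 = (23 − 6)/276 = 17/276 per hour.
Filling time = 1 ÷ (17/276) = 276/17 hours.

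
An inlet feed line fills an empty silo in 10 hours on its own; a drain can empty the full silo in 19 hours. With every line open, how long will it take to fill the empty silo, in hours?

Net rate = 1/10 − 1/19 = (19 − 10)/190 = 9/190 per hour.
Filling time = 1 ÷ (9/190) = 190/9 hours.

190/9 hours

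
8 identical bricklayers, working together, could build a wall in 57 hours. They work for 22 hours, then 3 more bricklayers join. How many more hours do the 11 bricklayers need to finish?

One bricklayer does 1/456 of the job per hour.
After 22 hours with 8 bricklayers, 22/57 is done (35/57 left).
With 11 bricklayers the rate is 11/456, so the rest takes 35/57 ÷ 11/456 = 280/11 hours.

280/11 hours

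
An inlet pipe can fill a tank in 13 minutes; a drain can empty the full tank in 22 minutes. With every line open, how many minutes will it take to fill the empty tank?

Net rate = 1/13 − 1/22 = (22 − 13)/286 = 9/286 per minute.
Filling time = 1 ÷ (9/286) = 286/9 minutes.

286/9 minutes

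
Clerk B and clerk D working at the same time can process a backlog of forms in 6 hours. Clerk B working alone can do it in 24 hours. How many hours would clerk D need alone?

8 hours

Combined rate is 1/6 per hour.
Known contribution: 1/24 per hour.
So clerk D's rate is 1/6 − 1/24 = 1/8, meaning 8 hours alone.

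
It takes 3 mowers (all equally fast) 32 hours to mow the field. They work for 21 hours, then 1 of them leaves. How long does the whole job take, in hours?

75/2 hours

One mower does 1/96 of the job per hour.
After 21 hours with 3 mowers, 21/32 is done (11/32 left).
With 2 mowers the rate is 2/96 = 1/48, so the rest takes 11/32 ÷ 1/48 = 33/2 hours.
Total = 21 + 33/2 = 75/2 hours.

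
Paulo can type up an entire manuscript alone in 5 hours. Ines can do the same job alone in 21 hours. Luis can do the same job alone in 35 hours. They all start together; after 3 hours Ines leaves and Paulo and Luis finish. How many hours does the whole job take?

15/4 hours

In the first 3 hours the combined rate is 29/105, so 29/35 of the job is done, leaving 6/35.
After Ines leaves the rate is 8/35 per hour; the remaining 6/35 takes 3/4 hours.
Total = 3 + 3/4 = 15/4 hours.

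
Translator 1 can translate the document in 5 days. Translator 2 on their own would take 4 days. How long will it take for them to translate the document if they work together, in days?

Combined rate: 1/5 + 1/4 = (4 + 5)/20 = 9/20 per day.
Time = 1 ÷ (9/20) = 20/9 days.

20/9 days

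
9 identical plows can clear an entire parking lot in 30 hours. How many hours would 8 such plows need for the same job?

Total work is 9·30 = 270 plow-hours.
With 8 plows: 270/8 = 135/4 hours.

135/4 hours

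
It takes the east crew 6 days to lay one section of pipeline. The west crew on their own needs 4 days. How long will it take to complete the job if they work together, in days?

Combined rate: 1/6 + 1/4 = (2 + 3)/12 = 5/12 per day.
Time = 1 ÷ (5/12) = 12/5 days.

12/5 days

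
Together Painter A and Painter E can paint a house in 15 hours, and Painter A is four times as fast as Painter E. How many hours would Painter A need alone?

75/4 hours

Let Painter E's rate be r; then Painter A's rate is 4r, so together (4 + 1)r = 5r = 1/15.
Thus r = 1/75 per hour.
Painter E alone: 75 hours; Painter A alone: 75/4 hours.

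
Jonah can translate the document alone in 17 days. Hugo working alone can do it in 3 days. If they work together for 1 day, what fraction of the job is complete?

20/51

Combined rate: 1/17 + 1/3 = (3 + 17)/51 = 20/51 per day.
In 1 day they complete 1·20/51 = 20/51 of the job.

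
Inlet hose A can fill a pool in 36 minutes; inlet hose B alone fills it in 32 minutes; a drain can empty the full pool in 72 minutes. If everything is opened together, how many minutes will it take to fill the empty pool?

288/13 minutes

Net rate = 1/36 + 1/32 − 1/72 = (8 + 9 − 4)/288 = 13/288 per minute.
Filling time = 1 ÷ (13/288) = 288/13 minutes.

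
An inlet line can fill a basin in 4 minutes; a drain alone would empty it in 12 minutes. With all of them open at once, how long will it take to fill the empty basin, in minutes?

6 minutes

Net rate = 1/4 − 1/12 = (3 − 1)/12 = 2/12 = 1/6 per minute.
Filling time = 1 ÷ (1/6) = 6 minutes.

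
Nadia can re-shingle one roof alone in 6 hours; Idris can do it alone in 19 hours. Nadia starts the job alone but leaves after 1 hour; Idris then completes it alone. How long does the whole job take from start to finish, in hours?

In 1 hour Nadia does 1/6 of the job, leaving 5/6.
Idris works at 1/19 per hour, so finishing takes 5/6 ÷ 1/19 = 95/6 hours.
Total time = 1 + 95/6 = 101/6 hours.

101/6 hours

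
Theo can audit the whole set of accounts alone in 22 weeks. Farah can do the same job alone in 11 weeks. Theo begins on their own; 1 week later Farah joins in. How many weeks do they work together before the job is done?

In the first 1 week Theo alone does 1/22 of the job, leaving 21/22.
Once everyone is working, combined rate: 1/22 + 1/11 = (1 + 2)/22 = 3/22 per week.
Remaining 21/22 at 3/22 per week takes 7 weeks.

7 weeks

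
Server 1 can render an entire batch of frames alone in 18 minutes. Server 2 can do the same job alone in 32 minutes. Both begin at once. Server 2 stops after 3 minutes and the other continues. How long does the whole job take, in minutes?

In the first 3 minutes the combined rate is 25/288, so 25/96 of the job is done, leaving 71/96.
After server 2 leaves the rate is 1/18 per minute; the remaining 71/96 takes 213/16 minutes.
Total = 3 + 213/16 = 261/16 minutes.

261/16 minutes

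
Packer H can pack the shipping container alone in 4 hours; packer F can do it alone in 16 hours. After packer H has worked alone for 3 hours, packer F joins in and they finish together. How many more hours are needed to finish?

4/5 hours

In 3 hours packer H does 3/4 of the job, leaving 1/4.
Packer H and packer F together work at 5/16 per hour, so finishing takes 1/4 ÷ 5/16 = 4/5 hours.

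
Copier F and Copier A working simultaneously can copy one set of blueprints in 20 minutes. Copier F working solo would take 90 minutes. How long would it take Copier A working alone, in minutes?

180/7 minutes

Combined rate is 1/20 per minute.
Known contribution: 1/90 per minute.
So Copier A's rate is 1/20 − 1/90 = 7/180, meaning 180/7 minutes alone.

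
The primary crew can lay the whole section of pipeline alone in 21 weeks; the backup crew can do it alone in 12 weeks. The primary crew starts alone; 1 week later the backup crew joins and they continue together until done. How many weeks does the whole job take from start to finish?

91/11 weeks

In 1 week the primary crew does 1/21 of the job, leaving 20/21.
The primary crew and the backup crew together work at 11/84 per week, so finishing takes 20/21 ÷ 11/84 = 80/11 weeks.
Total time = 1 + 80/11 = 91/11 weeks.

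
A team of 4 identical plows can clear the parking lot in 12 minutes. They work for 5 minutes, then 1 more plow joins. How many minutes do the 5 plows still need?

28/5 minutes

One plow does 1/48 of the job per minute.
After 5 minutes with 4 plows, 5/12 is done (7/12 left).
With 5 plows the rate is 5/48, so the rest takes 7/12 ÷ 5/48 = 28/5 minutes.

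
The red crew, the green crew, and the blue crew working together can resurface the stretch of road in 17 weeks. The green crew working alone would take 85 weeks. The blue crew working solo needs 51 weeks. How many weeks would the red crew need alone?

Combined rate is 1/17 per week.
Known contribution: 1/85 + 1/51 = (3 + 5)/255 = 8/255 per week.
So the red crew's rate is 1/17 − 8/255 = 7/255, meaning 255/7 weeks alone.

255/7 weeks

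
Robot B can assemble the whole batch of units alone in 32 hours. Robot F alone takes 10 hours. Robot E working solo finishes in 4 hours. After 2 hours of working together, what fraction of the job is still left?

Combined rate: 1/32 + 1/10 + 1/4 = (5 + 16 + 40)/160 = 61/160 per hour.
In 2 hours they complete 2·61/160 = 61/80 of the job.
So 19/80 remains.

19/80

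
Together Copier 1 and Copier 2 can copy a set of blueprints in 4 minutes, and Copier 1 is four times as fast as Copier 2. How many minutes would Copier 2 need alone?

Let Copier 2's rate be r; then Copier 1's rate is 4r, so together (4 + 1)r = 5r = 1/4.
Thus r = 1/20 per minute.
Copier 2 alone: 20 minutes; Copier 1 alone: 5 minutes.

20 minutes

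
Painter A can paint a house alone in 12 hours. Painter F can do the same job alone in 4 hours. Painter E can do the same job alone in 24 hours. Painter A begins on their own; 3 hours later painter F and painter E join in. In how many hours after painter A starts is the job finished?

In the first 3 hours painter A alone does 3/12 = 1/4 of the job, leaving 3/4.
Once everyone is working, combined rate: 1/12 + 1/4 + 1/24 = (2 + 6 + 1)/24 = 9/24 = 3/8 per hour.
Remaining 3/4 at 3/8 per hour takes 2 hours.
Total from the start = 3 + 2 = 5 hours.

5 hours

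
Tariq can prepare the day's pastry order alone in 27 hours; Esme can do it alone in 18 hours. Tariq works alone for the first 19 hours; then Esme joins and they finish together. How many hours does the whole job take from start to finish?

111/5 hours

In 19 hours Tariq does 19/27 of the job, leaving 8/27.
Tariq and Esme together work at 5/54 per hour, so finishing takes 8/27 ÷ 5/54 = 16/5 hours.
Total time = 19 + 16/5 = 111/5 hours.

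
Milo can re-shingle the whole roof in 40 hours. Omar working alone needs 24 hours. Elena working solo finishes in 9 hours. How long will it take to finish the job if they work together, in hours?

Combined rate: 1/40 + 1/24 + 1/9 = (9 + 15 + 40)/360 = 64/360 = 8/45 per hour.
Time = 1 ÷ (8/45) = 45/8 hours.

45/8 hours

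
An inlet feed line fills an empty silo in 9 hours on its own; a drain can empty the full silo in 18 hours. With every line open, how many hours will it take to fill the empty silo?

18 hours

Net rate = 1/9 − 1/18 = (2 − 1)/18 = 1/18 per hour.
Filling time = 1 ÷ (1/18) = 18 hours.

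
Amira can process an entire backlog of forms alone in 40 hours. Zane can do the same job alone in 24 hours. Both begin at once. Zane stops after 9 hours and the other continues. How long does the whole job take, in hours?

25 hours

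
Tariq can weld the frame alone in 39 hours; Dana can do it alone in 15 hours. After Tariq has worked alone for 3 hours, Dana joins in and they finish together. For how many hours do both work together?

In 3 hours Tariq does 3/39 = 1/13 of the job, leaving 12/13.
Tariq and Dana together work at 6/65 per hour, so finishing takes 12/13 ÷ 6/65 = 10 hours.

10 hours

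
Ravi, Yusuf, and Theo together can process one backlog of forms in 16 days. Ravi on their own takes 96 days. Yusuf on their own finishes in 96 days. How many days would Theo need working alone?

Combined rate is 1/16 per day.
Known contribution: 1/96 + 1/96 = (1 + 1)/96 = 2/96 = 1/48 per day.
So Theo's rate is 1/16 − 1/48 = 1/24, meaning 24 days alone.

24 days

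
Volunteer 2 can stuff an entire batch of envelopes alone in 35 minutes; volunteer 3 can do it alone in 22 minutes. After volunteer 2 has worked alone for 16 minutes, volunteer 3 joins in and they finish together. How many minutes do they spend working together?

In 16 minutes volunteer 2 does 16/35 of the job, leaving 19/35.
Volunteer 2 and volunteer 3 together work at 57/770 per minute, so finishing takes 19/35 ÷ 57/770 = 22/3 minutes.

22/3 minutes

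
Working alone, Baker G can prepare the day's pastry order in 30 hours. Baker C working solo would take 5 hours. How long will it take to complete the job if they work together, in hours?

30/7 hours

Combined rate: 1/30 + 1/5 = (1 + 6)/30 = 7/30 per hour.
Time = 1 ÷ (7/30) = 30/7 hours.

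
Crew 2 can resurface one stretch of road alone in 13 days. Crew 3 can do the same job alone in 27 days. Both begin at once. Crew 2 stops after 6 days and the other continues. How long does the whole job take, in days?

189/13 days

In the first 6 days the combined rate is 40/351, so 80/117 of the job is done, leaving 37/117.
After Crew 2 leaves the rate is 1/27 per day; the remaining 37/117 takes 111/13 days.
Total = 6 + 111/13 = 189/13 days.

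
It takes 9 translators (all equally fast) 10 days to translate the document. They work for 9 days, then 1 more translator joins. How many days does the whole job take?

One translator does 1/90 of the job per day.
After 9 days with 9 translators, 9/10 is done (1/10 left).
With 10 translators the rate is 10/90 = 1/9, so the rest takes 1/10 ÷ 1/9 = 9/10 days.
Total = 9 + 9/10 = 99/10 days.

99/10 days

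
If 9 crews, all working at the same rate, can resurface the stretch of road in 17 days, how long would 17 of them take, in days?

Total work is 9·17 = 153 crew-days.
With 17 crews: 153/17 = 9 days.

9 days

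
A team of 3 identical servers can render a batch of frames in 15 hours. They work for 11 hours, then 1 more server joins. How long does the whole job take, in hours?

14 hours

One server does 1/45 of the job per hour.
After 11 hours with 3 servers, 11/15 is done (4/15 left).
With 4 servers the rate is 4/45, so the rest takes 4/15 ÷ 4/45 = 3 hours.
Total = 11 + 3 = 14 hours.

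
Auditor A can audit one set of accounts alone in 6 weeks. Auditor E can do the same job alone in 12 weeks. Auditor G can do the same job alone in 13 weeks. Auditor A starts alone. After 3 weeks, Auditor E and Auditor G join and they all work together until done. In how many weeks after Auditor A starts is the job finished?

In the first 3 weeks Auditor A alone does 3/6 = 1/2 of the job, leaving 1/2.
Once everyone is working, combined rate: 1/6 + 1/12 + 1/13 = (26 + 13 + 12)/156 = 51/156 = 17/52 per week.
Remaining 1/2 at 17/52 per week takes 26/17 weeks.
Total from the start = 3 + 26/17 = 77/17 weeks.

77/17 weeks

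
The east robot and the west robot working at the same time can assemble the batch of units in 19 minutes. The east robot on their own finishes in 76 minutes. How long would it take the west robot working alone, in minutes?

Combined rate is 1/19 per minute.
Known contribution: 1/76 per minute.
So the west robot's rate is 1/19 − 1/76 = 3/76, meaning 76/3 minutes alone.

76/3 minutes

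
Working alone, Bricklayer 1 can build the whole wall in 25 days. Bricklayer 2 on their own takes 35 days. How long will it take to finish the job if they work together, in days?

Combined rate: 1/25 + 1/35 = (7 + 5)/175 = 12/175 per day.
Time = 1 ÷ (12/175) = 175/12 days.

175/12 days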